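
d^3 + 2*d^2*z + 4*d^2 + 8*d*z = d*(d + 4)*(d + 2*z)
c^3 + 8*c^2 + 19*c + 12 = (c + 1)*(c + 3)*(c + 4)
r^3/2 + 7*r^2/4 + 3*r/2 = r*(r/2 + 1)*(r + 3/2)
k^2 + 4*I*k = k*(k + 4*I)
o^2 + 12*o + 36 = (o + 6)^2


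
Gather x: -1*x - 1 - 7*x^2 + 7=-7*x^2 - x + 6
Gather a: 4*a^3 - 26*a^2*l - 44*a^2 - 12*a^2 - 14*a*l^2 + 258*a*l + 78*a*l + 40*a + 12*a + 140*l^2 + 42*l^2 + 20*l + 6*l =4*a^3 + a^2*(-26*l - 56) + a*(-14*l^2 + 336*l + 52) + 182*l^2 + 26*l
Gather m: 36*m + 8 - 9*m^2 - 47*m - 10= -9*m^2 - 11*m - 2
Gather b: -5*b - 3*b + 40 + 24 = 64 - 8*b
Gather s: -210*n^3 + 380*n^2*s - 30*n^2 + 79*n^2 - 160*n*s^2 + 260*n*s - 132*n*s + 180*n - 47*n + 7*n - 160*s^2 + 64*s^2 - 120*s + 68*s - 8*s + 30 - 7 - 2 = -210*n^3 + 49*n^2 + 140*n + s^2*(-160*n - 96) + s*(380*n^2 + 128*n - 60) + 21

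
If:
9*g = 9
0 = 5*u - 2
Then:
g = 1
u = 2/5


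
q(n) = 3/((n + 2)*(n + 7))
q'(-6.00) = 0.56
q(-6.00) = -0.75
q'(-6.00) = 0.56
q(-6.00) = -0.75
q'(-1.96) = -374.98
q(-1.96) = 14.88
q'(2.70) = -0.02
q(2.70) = 0.07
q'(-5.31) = 0.16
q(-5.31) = -0.54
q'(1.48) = -0.04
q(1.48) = 0.10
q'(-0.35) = -0.21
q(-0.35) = 0.27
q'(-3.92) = -0.10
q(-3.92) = -0.51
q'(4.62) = -0.01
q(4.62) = 0.04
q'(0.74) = -0.07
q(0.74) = 0.14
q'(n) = -3/((n + 2)*(n + 7)^2) - 3/((n + 2)^2*(n + 7)) = 3*(-2*n - 9)/(n^4 + 18*n^3 + 109*n^2 + 252*n + 196)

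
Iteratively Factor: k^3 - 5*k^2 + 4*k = (k - 1)*(k^2 - 4*k) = k*(k - 1)*(k - 4)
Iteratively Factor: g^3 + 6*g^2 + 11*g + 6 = (g + 2)*(g^2 + 4*g + 3) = (g + 2)*(g + 3)*(g + 1)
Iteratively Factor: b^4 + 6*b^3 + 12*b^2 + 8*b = (b + 2)*(b^3 + 4*b^2 + 4*b) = (b + 2)^2*(b^2 + 2*b) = (b + 2)^3*(b)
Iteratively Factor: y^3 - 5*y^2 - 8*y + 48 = (y - 4)*(y^2 - y - 12) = (y - 4)^2*(y + 3)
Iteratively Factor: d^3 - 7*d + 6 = (d - 1)*(d^2 + d - 6) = (d - 2)*(d - 1)*(d + 3)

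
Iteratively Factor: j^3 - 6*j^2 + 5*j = (j - 1)*(j^2 - 5*j) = (j - 5)*(j - 1)*(j)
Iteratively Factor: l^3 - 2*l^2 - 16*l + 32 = (l - 4)*(l^2 + 2*l - 8) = (l - 4)*(l + 4)*(l - 2)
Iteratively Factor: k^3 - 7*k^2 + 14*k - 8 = (k - 2)*(k^2 - 5*k + 4) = (k - 4)*(k - 2)*(k - 1)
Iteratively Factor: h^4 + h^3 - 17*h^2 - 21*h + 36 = (h - 1)*(h^3 + 2*h^2 - 15*h - 36) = (h - 1)*(h + 3)*(h^2 - h - 12) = (h - 4)*(h - 1)*(h + 3)*(h + 3)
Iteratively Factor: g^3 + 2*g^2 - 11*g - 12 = (g + 1)*(g^2 + g - 12) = (g + 1)*(g + 4)*(g - 3)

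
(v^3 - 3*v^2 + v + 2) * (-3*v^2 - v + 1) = -3*v^5 + 8*v^4 + v^3 - 10*v^2 - v + 2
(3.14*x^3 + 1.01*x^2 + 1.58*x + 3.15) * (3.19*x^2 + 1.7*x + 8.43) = 10.0166*x^5 + 8.5599*x^4 + 33.2274*x^3 + 21.2488*x^2 + 18.6744*x + 26.5545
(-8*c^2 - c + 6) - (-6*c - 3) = -8*c^2 + 5*c + 9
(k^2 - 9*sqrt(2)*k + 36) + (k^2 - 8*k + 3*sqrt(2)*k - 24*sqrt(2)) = 2*k^2 - 6*sqrt(2)*k - 8*k - 24*sqrt(2) + 36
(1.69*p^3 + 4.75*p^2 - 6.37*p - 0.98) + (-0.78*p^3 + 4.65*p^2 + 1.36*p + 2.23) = 0.91*p^3 + 9.4*p^2 - 5.01*p + 1.25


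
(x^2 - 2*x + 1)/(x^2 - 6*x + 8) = (x^2 - 2*x + 1)/(x^2 - 6*x + 8)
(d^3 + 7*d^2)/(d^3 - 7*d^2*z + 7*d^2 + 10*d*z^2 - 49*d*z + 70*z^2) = d^2/(d^2 - 7*d*z + 10*z^2)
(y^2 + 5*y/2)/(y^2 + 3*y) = (y + 5/2)/(y + 3)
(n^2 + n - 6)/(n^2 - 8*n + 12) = (n + 3)/(n - 6)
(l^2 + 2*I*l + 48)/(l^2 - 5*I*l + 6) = (l + 8*I)/(l + I)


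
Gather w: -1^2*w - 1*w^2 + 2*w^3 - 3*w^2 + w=2*w^3 - 4*w^2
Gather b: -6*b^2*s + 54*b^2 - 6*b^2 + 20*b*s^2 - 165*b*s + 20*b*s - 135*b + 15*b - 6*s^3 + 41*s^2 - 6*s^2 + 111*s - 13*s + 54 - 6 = b^2*(48 - 6*s) + b*(20*s^2 - 145*s - 120) - 6*s^3 + 35*s^2 + 98*s + 48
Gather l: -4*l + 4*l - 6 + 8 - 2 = 0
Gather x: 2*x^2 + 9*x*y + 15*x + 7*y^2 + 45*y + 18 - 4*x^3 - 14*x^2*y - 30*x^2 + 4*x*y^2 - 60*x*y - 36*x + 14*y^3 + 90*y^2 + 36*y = -4*x^3 + x^2*(-14*y - 28) + x*(4*y^2 - 51*y - 21) + 14*y^3 + 97*y^2 + 81*y + 18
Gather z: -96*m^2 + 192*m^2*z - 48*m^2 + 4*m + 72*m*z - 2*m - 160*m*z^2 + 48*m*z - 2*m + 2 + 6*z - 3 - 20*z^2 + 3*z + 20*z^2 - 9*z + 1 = -144*m^2 - 160*m*z^2 + z*(192*m^2 + 120*m)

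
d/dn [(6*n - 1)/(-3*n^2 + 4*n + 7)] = 2*(9*n^2 - 3*n + 23)/(9*n^4 - 24*n^3 - 26*n^2 + 56*n + 49)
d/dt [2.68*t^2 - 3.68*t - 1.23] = 5.36*t - 3.68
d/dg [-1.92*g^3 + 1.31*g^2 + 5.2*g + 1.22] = -5.76*g^2 + 2.62*g + 5.2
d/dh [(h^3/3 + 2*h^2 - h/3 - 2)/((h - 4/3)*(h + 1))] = (3*h^2 - 8*h - 2)/(9*h^2 - 24*h + 16)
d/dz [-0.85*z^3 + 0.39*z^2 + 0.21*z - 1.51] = -2.55*z^2 + 0.78*z + 0.21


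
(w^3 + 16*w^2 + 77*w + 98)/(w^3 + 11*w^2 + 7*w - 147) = (w + 2)/(w - 3)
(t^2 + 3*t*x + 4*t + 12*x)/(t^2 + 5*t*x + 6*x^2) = (t + 4)/(t + 2*x)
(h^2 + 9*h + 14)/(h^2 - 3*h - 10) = (h + 7)/(h - 5)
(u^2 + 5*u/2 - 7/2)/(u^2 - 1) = (u + 7/2)/(u + 1)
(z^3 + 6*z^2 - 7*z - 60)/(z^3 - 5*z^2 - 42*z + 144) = (z^2 + 9*z + 20)/(z^2 - 2*z - 48)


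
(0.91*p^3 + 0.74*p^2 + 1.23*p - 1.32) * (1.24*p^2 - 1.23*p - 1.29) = 1.1284*p^5 - 0.2017*p^4 - 0.5589*p^3 - 4.1043*p^2 + 0.0369000000000002*p + 1.7028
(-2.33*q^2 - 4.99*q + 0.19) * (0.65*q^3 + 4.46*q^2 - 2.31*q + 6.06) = -1.5145*q^5 - 13.6353*q^4 - 16.7496*q^3 - 1.7455*q^2 - 30.6783*q + 1.1514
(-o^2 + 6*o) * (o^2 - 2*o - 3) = -o^4 + 8*o^3 - 9*o^2 - 18*o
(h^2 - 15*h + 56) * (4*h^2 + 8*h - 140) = 4*h^4 - 52*h^3 - 36*h^2 + 2548*h - 7840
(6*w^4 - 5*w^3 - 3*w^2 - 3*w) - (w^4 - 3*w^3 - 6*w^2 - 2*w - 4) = 5*w^4 - 2*w^3 + 3*w^2 - w + 4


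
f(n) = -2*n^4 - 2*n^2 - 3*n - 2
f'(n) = -8*n^3 - 4*n - 3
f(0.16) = -2.53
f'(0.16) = -3.67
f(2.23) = -68.10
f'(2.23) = -100.64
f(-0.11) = -1.69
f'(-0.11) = -2.55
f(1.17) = -12.00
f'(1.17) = -20.49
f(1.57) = -23.79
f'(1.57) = -40.24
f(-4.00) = -534.00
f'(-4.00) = 525.00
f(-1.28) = -6.81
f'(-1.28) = 18.90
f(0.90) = -7.63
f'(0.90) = -12.43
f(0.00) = -2.00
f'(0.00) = -3.00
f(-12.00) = -41726.00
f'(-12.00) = 13869.00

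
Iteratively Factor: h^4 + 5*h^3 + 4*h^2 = (h)*(h^3 + 5*h^2 + 4*h) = h^2*(h^2 + 5*h + 4) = h^2*(h + 1)*(h + 4)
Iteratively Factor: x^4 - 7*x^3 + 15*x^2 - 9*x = (x - 1)*(x^3 - 6*x^2 + 9*x) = x*(x - 1)*(x^2 - 6*x + 9) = x*(x - 3)*(x - 1)*(x - 3)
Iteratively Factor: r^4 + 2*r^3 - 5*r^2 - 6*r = (r + 1)*(r^3 + r^2 - 6*r) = (r + 1)*(r + 3)*(r^2 - 2*r) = r*(r + 1)*(r + 3)*(r - 2)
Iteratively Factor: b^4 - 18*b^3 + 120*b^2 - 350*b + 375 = (b - 3)*(b^3 - 15*b^2 + 75*b - 125) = (b - 5)*(b - 3)*(b^2 - 10*b + 25) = (b - 5)^2*(b - 3)*(b - 5)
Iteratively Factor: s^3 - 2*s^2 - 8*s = (s - 4)*(s^2 + 2*s) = (s - 4)*(s + 2)*(s)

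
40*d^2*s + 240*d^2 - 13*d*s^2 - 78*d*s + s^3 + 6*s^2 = (-8*d + s)*(-5*d + s)*(s + 6)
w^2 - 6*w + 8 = (w - 4)*(w - 2)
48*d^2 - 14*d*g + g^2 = (-8*d + g)*(-6*d + g)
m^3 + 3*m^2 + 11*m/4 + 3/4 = (m + 1/2)*(m + 1)*(m + 3/2)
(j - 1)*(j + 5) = j^2 + 4*j - 5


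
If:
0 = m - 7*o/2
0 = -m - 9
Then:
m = -9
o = -18/7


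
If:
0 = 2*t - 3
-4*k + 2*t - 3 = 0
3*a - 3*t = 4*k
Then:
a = 3/2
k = 0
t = 3/2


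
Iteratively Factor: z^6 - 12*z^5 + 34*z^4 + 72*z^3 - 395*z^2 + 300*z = (z - 1)*(z^5 - 11*z^4 + 23*z^3 + 95*z^2 - 300*z) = (z - 5)*(z - 1)*(z^4 - 6*z^3 - 7*z^2 + 60*z) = (z - 5)*(z - 4)*(z - 1)*(z^3 - 2*z^2 - 15*z) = z*(z - 5)*(z - 4)*(z - 1)*(z^2 - 2*z - 15) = z*(z - 5)*(z - 4)*(z - 1)*(z + 3)*(z - 5)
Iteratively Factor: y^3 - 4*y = (y)*(y^2 - 4) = y*(y + 2)*(y - 2)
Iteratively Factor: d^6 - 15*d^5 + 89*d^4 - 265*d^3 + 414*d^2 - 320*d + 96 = (d - 3)*(d^5 - 12*d^4 + 53*d^3 - 106*d^2 + 96*d - 32) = (d - 4)*(d - 3)*(d^4 - 8*d^3 + 21*d^2 - 22*d + 8) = (d - 4)*(d - 3)*(d - 1)*(d^3 - 7*d^2 + 14*d - 8) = (d - 4)^2*(d - 3)*(d - 1)*(d^2 - 3*d + 2) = (d - 4)^2*(d - 3)*(d - 2)*(d - 1)*(d - 1)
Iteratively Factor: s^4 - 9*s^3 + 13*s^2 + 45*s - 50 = (s - 1)*(s^3 - 8*s^2 + 5*s + 50) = (s - 5)*(s - 1)*(s^2 - 3*s - 10) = (s - 5)^2*(s - 1)*(s + 2)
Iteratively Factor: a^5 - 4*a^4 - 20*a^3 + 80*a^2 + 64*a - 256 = (a - 4)*(a^4 - 20*a^2 + 64) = (a - 4)*(a + 2)*(a^3 - 2*a^2 - 16*a + 32) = (a - 4)*(a + 2)*(a + 4)*(a^2 - 6*a + 8) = (a - 4)*(a - 2)*(a + 2)*(a + 4)*(a - 4)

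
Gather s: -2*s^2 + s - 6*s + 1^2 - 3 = -2*s^2 - 5*s - 2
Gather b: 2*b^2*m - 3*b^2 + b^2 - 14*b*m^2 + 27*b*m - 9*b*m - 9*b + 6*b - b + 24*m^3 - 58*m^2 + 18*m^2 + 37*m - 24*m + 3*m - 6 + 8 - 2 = b^2*(2*m - 2) + b*(-14*m^2 + 18*m - 4) + 24*m^3 - 40*m^2 + 16*m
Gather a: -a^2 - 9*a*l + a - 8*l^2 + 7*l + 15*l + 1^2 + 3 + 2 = -a^2 + a*(1 - 9*l) - 8*l^2 + 22*l + 6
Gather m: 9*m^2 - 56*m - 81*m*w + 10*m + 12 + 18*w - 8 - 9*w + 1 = 9*m^2 + m*(-81*w - 46) + 9*w + 5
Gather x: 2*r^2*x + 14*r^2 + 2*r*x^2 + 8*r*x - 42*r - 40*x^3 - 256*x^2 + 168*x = 14*r^2 - 42*r - 40*x^3 + x^2*(2*r - 256) + x*(2*r^2 + 8*r + 168)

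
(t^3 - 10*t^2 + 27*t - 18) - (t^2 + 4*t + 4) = t^3 - 11*t^2 + 23*t - 22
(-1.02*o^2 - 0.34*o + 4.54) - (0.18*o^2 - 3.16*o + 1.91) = -1.2*o^2 + 2.82*o + 2.63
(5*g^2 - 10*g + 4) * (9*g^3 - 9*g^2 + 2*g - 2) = 45*g^5 - 135*g^4 + 136*g^3 - 66*g^2 + 28*g - 8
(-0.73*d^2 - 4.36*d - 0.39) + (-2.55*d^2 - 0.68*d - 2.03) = -3.28*d^2 - 5.04*d - 2.42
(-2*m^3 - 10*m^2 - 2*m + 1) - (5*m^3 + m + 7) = -7*m^3 - 10*m^2 - 3*m - 6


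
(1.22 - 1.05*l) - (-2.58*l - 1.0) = 1.53*l + 2.22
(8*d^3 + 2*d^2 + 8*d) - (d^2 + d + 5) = 8*d^3 + d^2 + 7*d - 5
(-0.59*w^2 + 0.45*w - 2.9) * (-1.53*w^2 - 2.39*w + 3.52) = 0.9027*w^4 + 0.7216*w^3 + 1.2847*w^2 + 8.515*w - 10.208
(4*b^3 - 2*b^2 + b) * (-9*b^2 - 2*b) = -36*b^5 + 10*b^4 - 5*b^3 - 2*b^2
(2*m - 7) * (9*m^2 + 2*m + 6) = 18*m^3 - 59*m^2 - 2*m - 42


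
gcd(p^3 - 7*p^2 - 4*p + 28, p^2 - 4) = p^2 - 4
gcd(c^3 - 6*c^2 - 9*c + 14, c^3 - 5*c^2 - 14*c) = c^2 - 5*c - 14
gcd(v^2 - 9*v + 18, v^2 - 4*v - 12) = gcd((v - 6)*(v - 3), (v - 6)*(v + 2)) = v - 6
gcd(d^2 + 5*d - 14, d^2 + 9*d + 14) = d + 7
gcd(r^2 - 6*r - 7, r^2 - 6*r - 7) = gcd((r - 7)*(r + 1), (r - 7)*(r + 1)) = r^2 - 6*r - 7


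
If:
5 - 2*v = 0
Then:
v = 5/2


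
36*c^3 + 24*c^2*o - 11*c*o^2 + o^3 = (-6*c + o)^2*(c + o)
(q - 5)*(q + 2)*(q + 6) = q^3 + 3*q^2 - 28*q - 60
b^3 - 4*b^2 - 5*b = b*(b - 5)*(b + 1)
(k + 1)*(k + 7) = k^2 + 8*k + 7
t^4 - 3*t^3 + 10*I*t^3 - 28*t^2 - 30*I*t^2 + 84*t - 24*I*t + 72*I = (t - 3)*(t + 2*I)^2*(t + 6*I)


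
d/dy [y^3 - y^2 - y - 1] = 3*y^2 - 2*y - 1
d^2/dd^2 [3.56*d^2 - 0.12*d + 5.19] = 7.12000000000000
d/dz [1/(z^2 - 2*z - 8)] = 2*(1 - z)/(-z^2 + 2*z + 8)^2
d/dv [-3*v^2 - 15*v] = -6*v - 15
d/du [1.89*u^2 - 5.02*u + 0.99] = 3.78*u - 5.02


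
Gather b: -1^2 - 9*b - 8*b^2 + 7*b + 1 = -8*b^2 - 2*b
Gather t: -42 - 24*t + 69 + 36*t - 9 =12*t + 18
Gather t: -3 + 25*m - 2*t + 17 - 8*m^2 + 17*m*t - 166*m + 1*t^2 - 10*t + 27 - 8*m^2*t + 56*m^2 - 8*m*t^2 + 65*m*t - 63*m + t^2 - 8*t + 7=48*m^2 - 204*m + t^2*(2 - 8*m) + t*(-8*m^2 + 82*m - 20) + 48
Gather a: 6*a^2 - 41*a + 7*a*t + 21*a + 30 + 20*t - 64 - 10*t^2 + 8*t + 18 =6*a^2 + a*(7*t - 20) - 10*t^2 + 28*t - 16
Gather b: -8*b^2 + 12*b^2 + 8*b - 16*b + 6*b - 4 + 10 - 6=4*b^2 - 2*b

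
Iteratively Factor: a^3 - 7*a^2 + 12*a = (a - 3)*(a^2 - 4*a) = (a - 4)*(a - 3)*(a)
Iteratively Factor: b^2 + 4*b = (b + 4)*(b)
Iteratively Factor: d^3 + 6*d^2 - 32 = (d + 4)*(d^2 + 2*d - 8) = (d + 4)^2*(d - 2)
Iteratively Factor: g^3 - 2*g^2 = (g)*(g^2 - 2*g) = g^2*(g - 2)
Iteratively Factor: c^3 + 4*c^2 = (c)*(c^2 + 4*c) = c*(c + 4)*(c)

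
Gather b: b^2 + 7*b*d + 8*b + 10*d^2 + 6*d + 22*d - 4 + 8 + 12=b^2 + b*(7*d + 8) + 10*d^2 + 28*d + 16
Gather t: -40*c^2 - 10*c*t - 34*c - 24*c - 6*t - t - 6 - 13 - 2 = -40*c^2 - 58*c + t*(-10*c - 7) - 21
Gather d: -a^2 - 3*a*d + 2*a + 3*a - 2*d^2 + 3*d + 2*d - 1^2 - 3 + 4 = -a^2 + 5*a - 2*d^2 + d*(5 - 3*a)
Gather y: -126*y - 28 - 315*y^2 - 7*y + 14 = -315*y^2 - 133*y - 14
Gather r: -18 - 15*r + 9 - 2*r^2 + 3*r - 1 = -2*r^2 - 12*r - 10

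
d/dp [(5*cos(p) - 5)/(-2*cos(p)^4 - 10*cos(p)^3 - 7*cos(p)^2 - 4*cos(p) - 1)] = 20*(-6*cos(p)^4 - 12*cos(p)^3 + 23*cos(p)^2 + 14*cos(p) + 5)*sin(p)/(4*sin(p)^4 - 22*sin(p)^2 + 23*cos(p) + 5*cos(3*p) + 20)^2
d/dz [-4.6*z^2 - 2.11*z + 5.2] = -9.2*z - 2.11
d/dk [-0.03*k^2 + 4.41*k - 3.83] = 4.41 - 0.06*k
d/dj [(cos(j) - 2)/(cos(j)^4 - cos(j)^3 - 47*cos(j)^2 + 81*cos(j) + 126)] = (6*sin(j)^4 + 70*sin(j)^2 + 361*cos(j) - 5*cos(3*j) - 652)*sin(j)/(2*(cos(j) - 6)^2*(cos(j) - 3)^2*(cos(j) + 1)^2*(cos(j) + 7)^2)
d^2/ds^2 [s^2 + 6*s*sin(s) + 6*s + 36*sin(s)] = -6*s*sin(s) - 36*sin(s) + 12*cos(s) + 2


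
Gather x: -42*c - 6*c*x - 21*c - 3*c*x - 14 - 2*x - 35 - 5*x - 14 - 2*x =-63*c + x*(-9*c - 9) - 63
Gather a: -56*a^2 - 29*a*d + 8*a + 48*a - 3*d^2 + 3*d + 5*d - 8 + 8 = -56*a^2 + a*(56 - 29*d) - 3*d^2 + 8*d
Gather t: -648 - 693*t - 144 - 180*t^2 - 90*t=-180*t^2 - 783*t - 792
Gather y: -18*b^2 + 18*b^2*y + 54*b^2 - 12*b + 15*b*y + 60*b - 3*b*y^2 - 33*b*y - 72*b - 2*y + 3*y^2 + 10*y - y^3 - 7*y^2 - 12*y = 36*b^2 - 24*b - y^3 + y^2*(-3*b - 4) + y*(18*b^2 - 18*b - 4)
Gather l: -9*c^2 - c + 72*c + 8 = -9*c^2 + 71*c + 8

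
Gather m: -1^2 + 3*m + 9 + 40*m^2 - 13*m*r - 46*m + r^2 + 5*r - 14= 40*m^2 + m*(-13*r - 43) + r^2 + 5*r - 6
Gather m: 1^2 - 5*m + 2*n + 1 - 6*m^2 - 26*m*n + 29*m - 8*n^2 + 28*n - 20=-6*m^2 + m*(24 - 26*n) - 8*n^2 + 30*n - 18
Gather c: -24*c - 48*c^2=-48*c^2 - 24*c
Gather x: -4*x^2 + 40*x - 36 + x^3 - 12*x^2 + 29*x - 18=x^3 - 16*x^2 + 69*x - 54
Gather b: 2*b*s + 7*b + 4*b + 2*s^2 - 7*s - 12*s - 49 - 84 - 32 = b*(2*s + 11) + 2*s^2 - 19*s - 165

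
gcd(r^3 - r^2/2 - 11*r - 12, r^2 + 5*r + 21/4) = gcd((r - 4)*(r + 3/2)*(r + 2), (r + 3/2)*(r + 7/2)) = r + 3/2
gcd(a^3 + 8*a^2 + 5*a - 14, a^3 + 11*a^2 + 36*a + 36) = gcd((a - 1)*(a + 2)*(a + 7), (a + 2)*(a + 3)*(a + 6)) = a + 2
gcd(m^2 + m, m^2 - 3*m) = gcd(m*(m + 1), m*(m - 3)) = m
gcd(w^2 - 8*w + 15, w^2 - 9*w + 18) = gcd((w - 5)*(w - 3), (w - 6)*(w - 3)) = w - 3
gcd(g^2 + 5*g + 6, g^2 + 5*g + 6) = g^2 + 5*g + 6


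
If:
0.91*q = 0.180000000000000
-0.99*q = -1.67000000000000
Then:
No Solution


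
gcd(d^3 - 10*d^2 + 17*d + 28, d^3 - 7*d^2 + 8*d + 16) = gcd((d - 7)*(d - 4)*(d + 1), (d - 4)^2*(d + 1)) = d^2 - 3*d - 4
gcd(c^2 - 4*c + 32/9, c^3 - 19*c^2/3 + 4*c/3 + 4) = 1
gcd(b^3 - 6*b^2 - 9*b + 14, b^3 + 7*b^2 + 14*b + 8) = b + 2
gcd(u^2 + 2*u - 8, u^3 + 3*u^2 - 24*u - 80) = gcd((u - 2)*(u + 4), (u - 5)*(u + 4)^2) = u + 4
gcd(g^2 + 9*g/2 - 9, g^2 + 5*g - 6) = g + 6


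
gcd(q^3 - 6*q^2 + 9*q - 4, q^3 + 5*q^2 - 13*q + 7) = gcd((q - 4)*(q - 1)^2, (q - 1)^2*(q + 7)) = q^2 - 2*q + 1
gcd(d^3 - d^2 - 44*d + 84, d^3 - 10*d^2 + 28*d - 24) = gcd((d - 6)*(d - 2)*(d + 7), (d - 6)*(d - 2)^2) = d^2 - 8*d + 12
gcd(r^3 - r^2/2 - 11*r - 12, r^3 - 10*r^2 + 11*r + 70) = r + 2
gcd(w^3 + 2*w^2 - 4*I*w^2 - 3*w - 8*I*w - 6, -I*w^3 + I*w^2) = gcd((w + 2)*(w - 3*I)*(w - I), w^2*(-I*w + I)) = 1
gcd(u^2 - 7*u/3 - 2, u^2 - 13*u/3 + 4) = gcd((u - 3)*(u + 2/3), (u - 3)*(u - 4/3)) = u - 3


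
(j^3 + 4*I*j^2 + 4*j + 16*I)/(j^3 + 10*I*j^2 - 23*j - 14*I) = (j^2 + 2*I*j + 8)/(j^2 + 8*I*j - 7)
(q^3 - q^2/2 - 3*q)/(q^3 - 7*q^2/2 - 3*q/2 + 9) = q/(q - 3)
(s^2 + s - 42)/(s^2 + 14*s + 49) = (s - 6)/(s + 7)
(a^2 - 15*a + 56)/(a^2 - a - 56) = (a - 7)/(a + 7)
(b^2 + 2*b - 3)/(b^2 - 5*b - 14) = (-b^2 - 2*b + 3)/(-b^2 + 5*b + 14)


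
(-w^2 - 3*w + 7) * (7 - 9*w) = 9*w^3 + 20*w^2 - 84*w + 49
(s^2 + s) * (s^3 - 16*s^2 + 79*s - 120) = s^5 - 15*s^4 + 63*s^3 - 41*s^2 - 120*s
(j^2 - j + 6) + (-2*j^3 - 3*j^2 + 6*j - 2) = -2*j^3 - 2*j^2 + 5*j + 4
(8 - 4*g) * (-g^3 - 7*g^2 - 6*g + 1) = 4*g^4 + 20*g^3 - 32*g^2 - 52*g + 8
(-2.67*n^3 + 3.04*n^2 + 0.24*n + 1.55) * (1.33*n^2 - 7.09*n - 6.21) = -3.5511*n^5 + 22.9735*n^4 - 4.6537*n^3 - 18.5185*n^2 - 12.4799*n - 9.6255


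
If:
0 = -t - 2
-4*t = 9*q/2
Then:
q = 16/9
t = -2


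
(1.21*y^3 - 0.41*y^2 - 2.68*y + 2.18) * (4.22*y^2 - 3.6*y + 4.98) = 5.1062*y^5 - 6.0862*y^4 - 3.8078*y^3 + 16.8058*y^2 - 21.1944*y + 10.8564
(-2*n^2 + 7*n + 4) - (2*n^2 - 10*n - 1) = -4*n^2 + 17*n + 5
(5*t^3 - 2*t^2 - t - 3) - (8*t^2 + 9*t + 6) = 5*t^3 - 10*t^2 - 10*t - 9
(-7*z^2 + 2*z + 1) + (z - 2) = -7*z^2 + 3*z - 1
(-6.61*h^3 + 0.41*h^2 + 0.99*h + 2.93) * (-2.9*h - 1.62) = 19.169*h^4 + 9.5192*h^3 - 3.5352*h^2 - 10.1008*h - 4.7466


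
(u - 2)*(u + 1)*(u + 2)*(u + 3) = u^4 + 4*u^3 - u^2 - 16*u - 12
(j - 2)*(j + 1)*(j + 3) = j^3 + 2*j^2 - 5*j - 6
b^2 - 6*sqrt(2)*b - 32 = (b - 8*sqrt(2))*(b + 2*sqrt(2))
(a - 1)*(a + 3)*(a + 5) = a^3 + 7*a^2 + 7*a - 15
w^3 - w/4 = w*(w - 1/2)*(w + 1/2)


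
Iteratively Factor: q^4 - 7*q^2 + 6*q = (q)*(q^3 - 7*q + 6) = q*(q - 1)*(q^2 + q - 6) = q*(q - 2)*(q - 1)*(q + 3)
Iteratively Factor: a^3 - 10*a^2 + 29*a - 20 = (a - 5)*(a^2 - 5*a + 4) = (a - 5)*(a - 4)*(a - 1)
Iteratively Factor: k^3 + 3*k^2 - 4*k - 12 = (k + 3)*(k^2 - 4) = (k + 2)*(k + 3)*(k - 2)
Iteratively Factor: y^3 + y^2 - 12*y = (y + 4)*(y^2 - 3*y) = y*(y + 4)*(y - 3)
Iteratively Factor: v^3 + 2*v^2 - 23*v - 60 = (v + 3)*(v^2 - v - 20) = (v + 3)*(v + 4)*(v - 5)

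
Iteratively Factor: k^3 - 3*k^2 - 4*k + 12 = (k - 3)*(k^2 - 4) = (k - 3)*(k - 2)*(k + 2)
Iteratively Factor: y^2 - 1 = (y + 1)*(y - 1)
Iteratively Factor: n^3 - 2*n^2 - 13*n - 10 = (n + 2)*(n^2 - 4*n - 5) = (n - 5)*(n + 2)*(n + 1)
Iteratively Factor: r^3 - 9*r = (r - 3)*(r^2 + 3*r) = (r - 3)*(r + 3)*(r)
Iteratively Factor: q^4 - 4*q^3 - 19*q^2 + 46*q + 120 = (q - 5)*(q^3 + q^2 - 14*q - 24) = (q - 5)*(q - 4)*(q^2 + 5*q + 6) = (q - 5)*(q - 4)*(q + 2)*(q + 3)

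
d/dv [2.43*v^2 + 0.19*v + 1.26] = 4.86*v + 0.19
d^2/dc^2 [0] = 0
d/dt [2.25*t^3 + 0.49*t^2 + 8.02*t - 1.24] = 6.75*t^2 + 0.98*t + 8.02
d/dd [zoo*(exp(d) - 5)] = zoo*exp(d)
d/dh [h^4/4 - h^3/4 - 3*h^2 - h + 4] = h^3 - 3*h^2/4 - 6*h - 1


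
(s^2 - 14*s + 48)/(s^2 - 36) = (s - 8)/(s + 6)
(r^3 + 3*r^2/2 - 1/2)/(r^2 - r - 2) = (2*r^2 + r - 1)/(2*(r - 2))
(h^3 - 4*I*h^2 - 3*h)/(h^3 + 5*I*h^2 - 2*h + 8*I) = h*(h - 3*I)/(h^2 + 6*I*h - 8)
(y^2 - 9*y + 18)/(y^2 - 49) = (y^2 - 9*y + 18)/(y^2 - 49)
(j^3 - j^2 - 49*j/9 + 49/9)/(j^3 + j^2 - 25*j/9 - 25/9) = (9*j^3 - 9*j^2 - 49*j + 49)/(9*j^3 + 9*j^2 - 25*j - 25)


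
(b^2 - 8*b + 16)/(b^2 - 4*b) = (b - 4)/b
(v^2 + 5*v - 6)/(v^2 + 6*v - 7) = (v + 6)/(v + 7)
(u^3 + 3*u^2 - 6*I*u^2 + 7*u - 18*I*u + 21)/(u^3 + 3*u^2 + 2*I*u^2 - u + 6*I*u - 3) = (u - 7*I)/(u + I)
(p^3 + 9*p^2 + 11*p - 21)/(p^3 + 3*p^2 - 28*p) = (p^2 + 2*p - 3)/(p*(p - 4))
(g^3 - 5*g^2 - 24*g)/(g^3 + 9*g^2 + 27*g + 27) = g*(g - 8)/(g^2 + 6*g + 9)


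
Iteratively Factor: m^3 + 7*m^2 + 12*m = (m)*(m^2 + 7*m + 12) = m*(m + 4)*(m + 3)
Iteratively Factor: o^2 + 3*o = (o)*(o + 3)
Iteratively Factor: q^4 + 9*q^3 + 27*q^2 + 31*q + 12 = (q + 3)*(q^3 + 6*q^2 + 9*q + 4) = (q + 1)*(q + 3)*(q^2 + 5*q + 4) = (q + 1)*(q + 3)*(q + 4)*(q + 1)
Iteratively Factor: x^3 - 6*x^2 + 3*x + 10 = (x - 5)*(x^2 - x - 2) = (x - 5)*(x - 2)*(x + 1)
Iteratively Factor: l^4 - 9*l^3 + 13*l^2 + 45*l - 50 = (l - 5)*(l^3 - 4*l^2 - 7*l + 10) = (l - 5)*(l - 1)*(l^2 - 3*l - 10) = (l - 5)^2*(l - 1)*(l + 2)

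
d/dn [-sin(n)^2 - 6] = -sin(2*n)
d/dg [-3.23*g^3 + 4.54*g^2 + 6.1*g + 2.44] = -9.69*g^2 + 9.08*g + 6.1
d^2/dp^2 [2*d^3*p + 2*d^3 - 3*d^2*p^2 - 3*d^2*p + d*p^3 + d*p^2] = 2*d*(-3*d + 3*p + 1)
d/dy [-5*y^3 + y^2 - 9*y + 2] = -15*y^2 + 2*y - 9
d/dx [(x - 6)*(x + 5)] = 2*x - 1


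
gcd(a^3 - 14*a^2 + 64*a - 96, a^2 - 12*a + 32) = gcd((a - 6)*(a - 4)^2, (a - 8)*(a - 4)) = a - 4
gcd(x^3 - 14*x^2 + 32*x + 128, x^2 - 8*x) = x - 8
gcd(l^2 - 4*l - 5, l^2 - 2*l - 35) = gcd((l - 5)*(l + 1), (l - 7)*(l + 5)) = 1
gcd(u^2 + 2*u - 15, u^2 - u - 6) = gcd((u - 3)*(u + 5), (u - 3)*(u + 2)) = u - 3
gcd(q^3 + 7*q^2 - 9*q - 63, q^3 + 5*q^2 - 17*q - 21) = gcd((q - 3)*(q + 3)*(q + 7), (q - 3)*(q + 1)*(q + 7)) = q^2 + 4*q - 21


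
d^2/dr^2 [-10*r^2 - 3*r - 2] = -20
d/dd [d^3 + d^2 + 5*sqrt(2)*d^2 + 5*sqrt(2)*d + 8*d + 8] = 3*d^2 + 2*d + 10*sqrt(2)*d + 5*sqrt(2) + 8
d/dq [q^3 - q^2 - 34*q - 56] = 3*q^2 - 2*q - 34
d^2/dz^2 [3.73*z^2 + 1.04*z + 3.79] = 7.46000000000000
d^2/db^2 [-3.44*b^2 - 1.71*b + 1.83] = -6.88000000000000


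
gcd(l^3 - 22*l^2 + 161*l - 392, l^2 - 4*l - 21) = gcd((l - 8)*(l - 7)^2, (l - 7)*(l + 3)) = l - 7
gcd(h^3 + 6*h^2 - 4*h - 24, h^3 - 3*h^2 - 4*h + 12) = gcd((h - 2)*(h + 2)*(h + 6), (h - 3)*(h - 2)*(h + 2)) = h^2 - 4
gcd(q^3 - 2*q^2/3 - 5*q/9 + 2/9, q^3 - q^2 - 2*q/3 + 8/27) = q^2 + q/3 - 2/9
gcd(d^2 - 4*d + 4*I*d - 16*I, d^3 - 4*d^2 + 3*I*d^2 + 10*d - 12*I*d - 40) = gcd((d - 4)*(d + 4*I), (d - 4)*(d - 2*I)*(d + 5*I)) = d - 4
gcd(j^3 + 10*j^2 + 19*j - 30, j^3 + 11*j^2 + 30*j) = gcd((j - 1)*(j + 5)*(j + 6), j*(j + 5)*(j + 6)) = j^2 + 11*j + 30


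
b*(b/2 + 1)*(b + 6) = b^3/2 + 4*b^2 + 6*b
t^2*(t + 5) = t^3 + 5*t^2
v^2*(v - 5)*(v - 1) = v^4 - 6*v^3 + 5*v^2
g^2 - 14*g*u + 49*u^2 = (g - 7*u)^2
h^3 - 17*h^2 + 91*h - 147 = (h - 7)^2*(h - 3)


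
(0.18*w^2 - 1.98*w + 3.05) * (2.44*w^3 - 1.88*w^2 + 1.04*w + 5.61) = 0.4392*w^5 - 5.1696*w^4 + 11.3516*w^3 - 6.7834*w^2 - 7.9358*w + 17.1105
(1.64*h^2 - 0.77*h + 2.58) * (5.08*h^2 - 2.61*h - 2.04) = 8.3312*h^4 - 8.192*h^3 + 11.7705*h^2 - 5.163*h - 5.2632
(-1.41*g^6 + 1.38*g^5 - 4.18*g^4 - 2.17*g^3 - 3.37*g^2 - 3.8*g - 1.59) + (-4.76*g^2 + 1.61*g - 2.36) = -1.41*g^6 + 1.38*g^5 - 4.18*g^4 - 2.17*g^3 - 8.13*g^2 - 2.19*g - 3.95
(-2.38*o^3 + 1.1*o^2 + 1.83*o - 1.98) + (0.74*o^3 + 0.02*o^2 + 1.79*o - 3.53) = -1.64*o^3 + 1.12*o^2 + 3.62*o - 5.51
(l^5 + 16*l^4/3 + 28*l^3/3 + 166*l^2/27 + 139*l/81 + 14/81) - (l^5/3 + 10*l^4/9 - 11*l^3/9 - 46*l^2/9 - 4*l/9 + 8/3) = 2*l^5/3 + 38*l^4/9 + 95*l^3/9 + 304*l^2/27 + 175*l/81 - 202/81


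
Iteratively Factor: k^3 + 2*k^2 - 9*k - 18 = (k + 2)*(k^2 - 9) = (k - 3)*(k + 2)*(k + 3)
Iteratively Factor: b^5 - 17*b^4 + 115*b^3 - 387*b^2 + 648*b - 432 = (b - 4)*(b^4 - 13*b^3 + 63*b^2 - 135*b + 108) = (b - 4)^2*(b^3 - 9*b^2 + 27*b - 27) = (b - 4)^2*(b - 3)*(b^2 - 6*b + 9) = (b - 4)^2*(b - 3)^2*(b - 3)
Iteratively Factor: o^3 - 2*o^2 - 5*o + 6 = (o - 3)*(o^2 + o - 2) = (o - 3)*(o - 1)*(o + 2)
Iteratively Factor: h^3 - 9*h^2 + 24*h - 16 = (h - 4)*(h^2 - 5*h + 4) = (h - 4)*(h - 1)*(h - 4)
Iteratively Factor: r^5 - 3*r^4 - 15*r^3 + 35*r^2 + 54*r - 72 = (r + 3)*(r^4 - 6*r^3 + 3*r^2 + 26*r - 24) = (r - 4)*(r + 3)*(r^3 - 2*r^2 - 5*r + 6) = (r - 4)*(r - 3)*(r + 3)*(r^2 + r - 2) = (r - 4)*(r - 3)*(r + 2)*(r + 3)*(r - 1)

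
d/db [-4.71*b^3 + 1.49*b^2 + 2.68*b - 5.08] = -14.13*b^2 + 2.98*b + 2.68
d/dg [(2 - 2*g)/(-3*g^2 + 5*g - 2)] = -6/(9*g^2 - 12*g + 4)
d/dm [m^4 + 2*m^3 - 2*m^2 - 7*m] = 4*m^3 + 6*m^2 - 4*m - 7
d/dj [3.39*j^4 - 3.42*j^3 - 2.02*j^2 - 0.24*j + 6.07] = 13.56*j^3 - 10.26*j^2 - 4.04*j - 0.24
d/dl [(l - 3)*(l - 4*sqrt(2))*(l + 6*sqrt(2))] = 3*l^2 - 6*l + 4*sqrt(2)*l - 48 - 6*sqrt(2)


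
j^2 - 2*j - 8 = (j - 4)*(j + 2)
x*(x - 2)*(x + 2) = x^3 - 4*x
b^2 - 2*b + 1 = (b - 1)^2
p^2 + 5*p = p*(p + 5)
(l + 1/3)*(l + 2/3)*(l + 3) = l^3 + 4*l^2 + 29*l/9 + 2/3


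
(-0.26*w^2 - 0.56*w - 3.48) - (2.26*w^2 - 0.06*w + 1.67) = -2.52*w^2 - 0.5*w - 5.15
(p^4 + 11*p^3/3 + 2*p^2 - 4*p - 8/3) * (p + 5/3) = p^5 + 16*p^4/3 + 73*p^3/9 - 2*p^2/3 - 28*p/3 - 40/9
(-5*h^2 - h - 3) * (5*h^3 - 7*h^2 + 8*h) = -25*h^5 + 30*h^4 - 48*h^3 + 13*h^2 - 24*h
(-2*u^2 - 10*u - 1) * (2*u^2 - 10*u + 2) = -4*u^4 + 94*u^2 - 10*u - 2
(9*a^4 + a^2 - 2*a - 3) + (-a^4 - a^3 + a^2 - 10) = 8*a^4 - a^3 + 2*a^2 - 2*a - 13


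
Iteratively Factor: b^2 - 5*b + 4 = (b - 1)*(b - 4)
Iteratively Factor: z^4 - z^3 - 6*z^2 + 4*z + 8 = (z + 2)*(z^3 - 3*z^2 + 4) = (z - 2)*(z + 2)*(z^2 - z - 2) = (z - 2)*(z + 1)*(z + 2)*(z - 2)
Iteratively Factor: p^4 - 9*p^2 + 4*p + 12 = (p - 2)*(p^3 + 2*p^2 - 5*p - 6) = (p - 2)*(p + 3)*(p^2 - p - 2) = (p - 2)^2*(p + 3)*(p + 1)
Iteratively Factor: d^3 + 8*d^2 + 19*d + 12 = (d + 4)*(d^2 + 4*d + 3) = (d + 1)*(d + 4)*(d + 3)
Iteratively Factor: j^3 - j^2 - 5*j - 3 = (j + 1)*(j^2 - 2*j - 3) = (j + 1)^2*(j - 3)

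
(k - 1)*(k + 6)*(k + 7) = k^3 + 12*k^2 + 29*k - 42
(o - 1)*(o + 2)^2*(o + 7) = o^4 + 10*o^3 + 21*o^2 - 4*o - 28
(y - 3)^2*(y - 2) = y^3 - 8*y^2 + 21*y - 18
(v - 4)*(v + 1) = v^2 - 3*v - 4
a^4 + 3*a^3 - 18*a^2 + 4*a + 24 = (a - 2)^2*(a + 1)*(a + 6)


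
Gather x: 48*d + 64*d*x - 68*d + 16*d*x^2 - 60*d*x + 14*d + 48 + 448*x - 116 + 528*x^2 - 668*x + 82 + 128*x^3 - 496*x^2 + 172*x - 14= -6*d + 128*x^3 + x^2*(16*d + 32) + x*(4*d - 48)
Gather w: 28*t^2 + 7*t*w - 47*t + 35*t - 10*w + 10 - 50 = 28*t^2 - 12*t + w*(7*t - 10) - 40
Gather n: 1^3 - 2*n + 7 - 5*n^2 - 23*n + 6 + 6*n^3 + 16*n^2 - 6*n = 6*n^3 + 11*n^2 - 31*n + 14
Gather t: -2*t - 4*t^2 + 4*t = -4*t^2 + 2*t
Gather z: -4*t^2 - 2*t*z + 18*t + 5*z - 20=-4*t^2 + 18*t + z*(5 - 2*t) - 20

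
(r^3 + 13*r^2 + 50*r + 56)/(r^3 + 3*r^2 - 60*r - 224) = (r + 2)/(r - 8)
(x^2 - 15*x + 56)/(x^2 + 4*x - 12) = (x^2 - 15*x + 56)/(x^2 + 4*x - 12)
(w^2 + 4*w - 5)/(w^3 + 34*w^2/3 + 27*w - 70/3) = 3*(w - 1)/(3*w^2 + 19*w - 14)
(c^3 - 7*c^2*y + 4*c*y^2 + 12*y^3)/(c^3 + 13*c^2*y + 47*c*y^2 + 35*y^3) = (c^2 - 8*c*y + 12*y^2)/(c^2 + 12*c*y + 35*y^2)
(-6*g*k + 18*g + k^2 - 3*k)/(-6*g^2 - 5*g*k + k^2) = (k - 3)/(g + k)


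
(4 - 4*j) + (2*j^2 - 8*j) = 2*j^2 - 12*j + 4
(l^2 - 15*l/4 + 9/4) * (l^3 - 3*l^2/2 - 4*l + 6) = l^5 - 21*l^4/4 + 31*l^3/8 + 141*l^2/8 - 63*l/2 + 27/2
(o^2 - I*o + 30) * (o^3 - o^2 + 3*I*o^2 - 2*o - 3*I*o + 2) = o^5 - o^4 + 2*I*o^4 + 31*o^3 - 2*I*o^3 - 31*o^2 + 92*I*o^2 - 60*o - 92*I*o + 60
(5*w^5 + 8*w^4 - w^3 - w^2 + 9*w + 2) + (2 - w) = 5*w^5 + 8*w^4 - w^3 - w^2 + 8*w + 4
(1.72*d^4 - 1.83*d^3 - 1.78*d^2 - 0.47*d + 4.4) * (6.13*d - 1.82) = 10.5436*d^5 - 14.3483*d^4 - 7.5808*d^3 + 0.3585*d^2 + 27.8274*d - 8.008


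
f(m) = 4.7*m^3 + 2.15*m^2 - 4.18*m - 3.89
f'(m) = 14.1*m^2 + 4.3*m - 4.18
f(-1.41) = -6.90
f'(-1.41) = 17.79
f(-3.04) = -103.36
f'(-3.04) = 113.05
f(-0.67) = -1.54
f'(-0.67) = -0.73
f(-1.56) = -9.98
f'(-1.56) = 23.43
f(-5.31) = -624.76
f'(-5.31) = 370.55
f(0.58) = -4.67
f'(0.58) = 3.06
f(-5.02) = -523.30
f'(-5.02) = 329.56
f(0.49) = -4.87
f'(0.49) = 1.31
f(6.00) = 1063.63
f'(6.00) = 529.22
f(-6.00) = -916.61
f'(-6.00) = 477.62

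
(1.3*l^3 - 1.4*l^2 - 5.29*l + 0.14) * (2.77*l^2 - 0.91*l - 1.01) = 3.601*l^5 - 5.061*l^4 - 14.6923*l^3 + 6.6157*l^2 + 5.2155*l - 0.1414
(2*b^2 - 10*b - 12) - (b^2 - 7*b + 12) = b^2 - 3*b - 24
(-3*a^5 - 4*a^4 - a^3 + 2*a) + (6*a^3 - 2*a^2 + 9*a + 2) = -3*a^5 - 4*a^4 + 5*a^3 - 2*a^2 + 11*a + 2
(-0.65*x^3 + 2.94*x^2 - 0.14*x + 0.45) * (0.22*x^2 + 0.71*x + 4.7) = -0.143*x^5 + 0.1853*x^4 - 0.998400000000001*x^3 + 13.8176*x^2 - 0.3385*x + 2.115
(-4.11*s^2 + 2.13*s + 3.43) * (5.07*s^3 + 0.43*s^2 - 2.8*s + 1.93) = -20.8377*s^5 + 9.0318*s^4 + 29.814*s^3 - 12.4214*s^2 - 5.4931*s + 6.6199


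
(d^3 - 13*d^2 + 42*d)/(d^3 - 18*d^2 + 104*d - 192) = d*(d - 7)/(d^2 - 12*d + 32)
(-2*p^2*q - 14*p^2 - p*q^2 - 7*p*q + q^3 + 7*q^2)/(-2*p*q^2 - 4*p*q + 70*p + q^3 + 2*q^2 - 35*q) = (p + q)/(q - 5)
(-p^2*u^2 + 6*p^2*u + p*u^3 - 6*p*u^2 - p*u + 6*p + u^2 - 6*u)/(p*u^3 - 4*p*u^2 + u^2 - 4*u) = (-p*u + 6*p + u^2 - 6*u)/(u*(u - 4))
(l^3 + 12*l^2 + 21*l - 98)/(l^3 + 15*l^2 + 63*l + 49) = (l - 2)/(l + 1)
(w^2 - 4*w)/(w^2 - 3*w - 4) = w/(w + 1)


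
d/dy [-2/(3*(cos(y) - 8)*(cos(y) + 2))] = 4*(3 - cos(y))*sin(y)/(3*(cos(y) - 8)^2*(cos(y) + 2)^2)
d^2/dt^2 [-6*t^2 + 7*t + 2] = -12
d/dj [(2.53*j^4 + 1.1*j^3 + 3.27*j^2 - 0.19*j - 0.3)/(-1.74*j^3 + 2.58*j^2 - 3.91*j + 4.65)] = (-4.4022*j^6 + 13.0548*j^5 - 21.1491*j^4 + 37.7948*j^3 + 1.4835*j^2 + 31.959*j - 2.0565)/(3.0276*j^6 - 8.9784*j^5 + 20.2632*j^4 - 36.3576*j^3 + 39.2821*j^2 - 36.363*j + 21.6225)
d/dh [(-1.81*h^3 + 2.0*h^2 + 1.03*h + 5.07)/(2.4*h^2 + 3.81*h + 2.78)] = (-4.344*h^4 - 13.7922*h^3 - 9.9474*h^2 - 13.216*h - 16.4533)/(5.76*h^4 + 18.288*h^3 + 27.8601*h^2 + 21.1836*h + 7.7284)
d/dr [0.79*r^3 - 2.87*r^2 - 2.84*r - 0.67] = 2.37*r^2 - 5.74*r - 2.84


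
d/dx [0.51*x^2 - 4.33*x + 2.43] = 1.02*x - 4.33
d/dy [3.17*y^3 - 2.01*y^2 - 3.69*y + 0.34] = 9.51*y^2 - 4.02*y - 3.69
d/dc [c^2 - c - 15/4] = 2*c - 1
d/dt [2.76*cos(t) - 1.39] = -2.76*sin(t)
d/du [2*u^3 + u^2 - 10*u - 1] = 6*u^2 + 2*u - 10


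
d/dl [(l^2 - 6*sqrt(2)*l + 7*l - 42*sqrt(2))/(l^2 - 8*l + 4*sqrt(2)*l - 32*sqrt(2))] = 5*(-3*l^2 + 2*sqrt(2)*l^2 + 4*sqrt(2)*l - 112*sqrt(2) + 144)/(l^4 - 16*l^3 + 8*sqrt(2)*l^3 - 128*sqrt(2)*l^2 + 96*l^2 - 512*l + 512*sqrt(2)*l + 2048)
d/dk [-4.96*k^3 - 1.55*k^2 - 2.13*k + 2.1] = -14.88*k^2 - 3.1*k - 2.13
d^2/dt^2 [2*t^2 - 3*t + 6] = 4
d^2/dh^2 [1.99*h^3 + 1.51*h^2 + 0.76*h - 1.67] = 11.94*h + 3.02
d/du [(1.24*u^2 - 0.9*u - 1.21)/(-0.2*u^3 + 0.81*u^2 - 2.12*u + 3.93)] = (0.248*u^4 - 0.36*u^3 - 2.6258*u^2 + 11.7066*u - 6.1022)/(0.04*u^6 - 0.324*u^5 + 1.5041*u^4 - 5.0064*u^3 + 10.861*u^2 - 16.6632*u + 15.4449)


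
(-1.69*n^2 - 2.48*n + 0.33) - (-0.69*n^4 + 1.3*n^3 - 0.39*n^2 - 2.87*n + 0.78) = 0.69*n^4 - 1.3*n^3 - 1.3*n^2 + 0.39*n - 0.45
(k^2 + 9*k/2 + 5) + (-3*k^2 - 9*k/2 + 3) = 8 - 2*k^2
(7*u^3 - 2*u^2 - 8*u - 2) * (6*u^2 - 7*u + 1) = 42*u^5 - 61*u^4 - 27*u^3 + 42*u^2 + 6*u - 2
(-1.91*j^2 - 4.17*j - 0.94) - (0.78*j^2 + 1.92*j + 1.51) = -2.69*j^2 - 6.09*j - 2.45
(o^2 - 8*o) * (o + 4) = o^3 - 4*o^2 - 32*o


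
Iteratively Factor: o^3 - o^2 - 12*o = (o)*(o^2 - o - 12) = o*(o - 4)*(o + 3)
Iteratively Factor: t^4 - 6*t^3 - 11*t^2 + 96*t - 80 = (t - 1)*(t^3 - 5*t^2 - 16*t + 80) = (t - 1)*(t + 4)*(t^2 - 9*t + 20) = (t - 5)*(t - 1)*(t + 4)*(t - 4)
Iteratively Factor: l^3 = (l)*(l^2) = l^2*(l)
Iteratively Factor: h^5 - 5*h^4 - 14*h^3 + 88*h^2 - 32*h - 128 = (h - 4)*(h^4 - h^3 - 18*h^2 + 16*h + 32) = (h - 4)*(h + 4)*(h^3 - 5*h^2 + 2*h + 8) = (h - 4)*(h + 1)*(h + 4)*(h^2 - 6*h + 8) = (h - 4)*(h - 2)*(h + 1)*(h + 4)*(h - 4)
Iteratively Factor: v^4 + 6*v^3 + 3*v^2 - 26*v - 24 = (v - 2)*(v^3 + 8*v^2 + 19*v + 12) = (v - 2)*(v + 3)*(v^2 + 5*v + 4) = (v - 2)*(v + 1)*(v + 3)*(v + 4)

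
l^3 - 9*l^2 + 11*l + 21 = (l - 7)*(l - 3)*(l + 1)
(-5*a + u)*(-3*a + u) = 15*a^2 - 8*a*u + u^2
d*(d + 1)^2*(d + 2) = d^4 + 4*d^3 + 5*d^2 + 2*d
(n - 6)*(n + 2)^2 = n^3 - 2*n^2 - 20*n - 24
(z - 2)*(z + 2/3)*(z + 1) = z^3 - z^2/3 - 8*z/3 - 4/3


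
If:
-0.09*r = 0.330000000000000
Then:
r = -3.67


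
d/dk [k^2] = 2*k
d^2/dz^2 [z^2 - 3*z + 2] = 2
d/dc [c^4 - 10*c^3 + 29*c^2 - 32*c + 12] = 4*c^3 - 30*c^2 + 58*c - 32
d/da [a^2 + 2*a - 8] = 2*a + 2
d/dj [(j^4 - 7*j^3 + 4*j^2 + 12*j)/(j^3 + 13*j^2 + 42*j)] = (j^4 + 26*j^3 + 31*j^2 - 612*j + 12)/(j^4 + 26*j^3 + 253*j^2 + 1092*j + 1764)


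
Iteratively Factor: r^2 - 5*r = (r)*(r - 5)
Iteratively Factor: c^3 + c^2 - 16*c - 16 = (c - 4)*(c^2 + 5*c + 4) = (c - 4)*(c + 1)*(c + 4)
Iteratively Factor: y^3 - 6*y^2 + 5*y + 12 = (y + 1)*(y^2 - 7*y + 12) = (y - 3)*(y + 1)*(y - 4)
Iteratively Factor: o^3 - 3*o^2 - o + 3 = (o - 1)*(o^2 - 2*o - 3) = (o - 3)*(o - 1)*(o + 1)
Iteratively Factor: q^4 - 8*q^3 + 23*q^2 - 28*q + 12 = (q - 1)*(q^3 - 7*q^2 + 16*q - 12) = (q - 3)*(q - 1)*(q^2 - 4*q + 4) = (q - 3)*(q - 2)*(q - 1)*(q - 2)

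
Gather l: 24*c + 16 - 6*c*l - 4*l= 24*c + l*(-6*c - 4) + 16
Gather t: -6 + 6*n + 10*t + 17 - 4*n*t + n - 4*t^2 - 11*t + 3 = 7*n - 4*t^2 + t*(-4*n - 1) + 14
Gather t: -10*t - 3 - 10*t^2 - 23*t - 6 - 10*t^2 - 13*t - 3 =-20*t^2 - 46*t - 12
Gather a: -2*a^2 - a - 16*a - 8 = -2*a^2 - 17*a - 8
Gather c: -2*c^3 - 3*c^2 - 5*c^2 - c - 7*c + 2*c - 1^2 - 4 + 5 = -2*c^3 - 8*c^2 - 6*c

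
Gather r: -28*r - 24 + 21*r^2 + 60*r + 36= 21*r^2 + 32*r + 12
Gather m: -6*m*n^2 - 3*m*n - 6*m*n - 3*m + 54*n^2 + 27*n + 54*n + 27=m*(-6*n^2 - 9*n - 3) + 54*n^2 + 81*n + 27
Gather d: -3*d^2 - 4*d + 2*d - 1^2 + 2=-3*d^2 - 2*d + 1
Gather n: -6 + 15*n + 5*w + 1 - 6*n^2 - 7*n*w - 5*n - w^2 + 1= -6*n^2 + n*(10 - 7*w) - w^2 + 5*w - 4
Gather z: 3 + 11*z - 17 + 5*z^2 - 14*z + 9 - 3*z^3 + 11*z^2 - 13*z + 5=-3*z^3 + 16*z^2 - 16*z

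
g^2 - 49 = (g - 7)*(g + 7)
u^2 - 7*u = u*(u - 7)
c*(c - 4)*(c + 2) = c^3 - 2*c^2 - 8*c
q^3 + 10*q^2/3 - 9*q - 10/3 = (q - 2)*(q + 1/3)*(q + 5)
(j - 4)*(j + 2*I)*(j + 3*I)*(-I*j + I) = -I*j^4 + 5*j^3 + 5*I*j^3 - 25*j^2 + 2*I*j^2 + 20*j - 30*I*j + 24*I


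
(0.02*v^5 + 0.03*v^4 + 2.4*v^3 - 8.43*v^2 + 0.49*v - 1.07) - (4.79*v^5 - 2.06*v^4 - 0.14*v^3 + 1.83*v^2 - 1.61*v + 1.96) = -4.77*v^5 + 2.09*v^4 + 2.54*v^3 - 10.26*v^2 + 2.1*v - 3.03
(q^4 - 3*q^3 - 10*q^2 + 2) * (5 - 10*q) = -10*q^5 + 35*q^4 + 85*q^3 - 50*q^2 - 20*q + 10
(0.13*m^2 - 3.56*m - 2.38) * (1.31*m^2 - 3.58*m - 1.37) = 0.1703*m^4 - 5.129*m^3 + 9.4489*m^2 + 13.3976*m + 3.2606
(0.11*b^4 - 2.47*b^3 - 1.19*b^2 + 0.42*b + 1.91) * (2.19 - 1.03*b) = -0.1133*b^5 + 2.785*b^4 - 4.1836*b^3 - 3.0387*b^2 - 1.0475*b + 4.1829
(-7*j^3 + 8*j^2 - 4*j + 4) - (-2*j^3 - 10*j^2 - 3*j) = -5*j^3 + 18*j^2 - j + 4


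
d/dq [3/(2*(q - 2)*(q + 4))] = 3*(-q - 1)/(q^4 + 4*q^3 - 12*q^2 - 32*q + 64)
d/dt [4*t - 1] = 4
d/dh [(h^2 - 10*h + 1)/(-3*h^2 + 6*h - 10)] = 2*(-12*h^2 - 7*h + 47)/(9*h^4 - 36*h^3 + 96*h^2 - 120*h + 100)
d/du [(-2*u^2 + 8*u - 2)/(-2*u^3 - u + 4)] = 2*(2*(u - 2)*(2*u^3 + u - 4) - (6*u^2 + 1)*(u^2 - 4*u + 1))/(2*u^3 + u - 4)^2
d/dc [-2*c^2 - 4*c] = -4*c - 4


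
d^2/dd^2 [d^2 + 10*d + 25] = 2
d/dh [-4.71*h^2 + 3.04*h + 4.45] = 3.04 - 9.42*h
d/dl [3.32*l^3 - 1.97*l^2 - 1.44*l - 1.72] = 9.96*l^2 - 3.94*l - 1.44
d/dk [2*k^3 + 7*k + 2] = 6*k^2 + 7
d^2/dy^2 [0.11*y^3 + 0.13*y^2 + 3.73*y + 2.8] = 0.66*y + 0.26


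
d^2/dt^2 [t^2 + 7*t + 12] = 2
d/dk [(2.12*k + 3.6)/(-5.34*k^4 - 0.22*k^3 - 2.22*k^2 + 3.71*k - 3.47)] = (33.9624*k^4 + 77.8288*k^3 + 7.0824*k^2 + 15.984*k - 20.7124)/(28.5156*k^8 + 2.3496*k^7 + 23.758*k^6 - 38.646*k^5 + 40.3556*k^4 - 14.9456*k^3 + 29.1709*k^2 - 25.7474*k + 12.0409)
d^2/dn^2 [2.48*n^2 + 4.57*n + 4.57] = 4.96000000000000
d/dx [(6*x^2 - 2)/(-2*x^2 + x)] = 2*(3*x^2 - 4*x + 1)/(x^2*(4*x^2 - 4*x + 1))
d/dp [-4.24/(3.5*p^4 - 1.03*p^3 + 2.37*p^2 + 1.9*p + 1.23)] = (59.36*p^3 - 13.1016*p^2 + 20.0976*p + 8.056)/(3.5*p^4 - 1.03*p^3 + 2.37*p^2 + 1.9*p + 1.23)^2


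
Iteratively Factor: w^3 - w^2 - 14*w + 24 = (w + 4)*(w^2 - 5*w + 6) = (w - 2)*(w + 4)*(w - 3)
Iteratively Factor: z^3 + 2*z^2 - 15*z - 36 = (z + 3)*(z^2 - z - 12) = (z - 4)*(z + 3)*(z + 3)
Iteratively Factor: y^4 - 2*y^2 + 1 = (y + 1)*(y^3 - y^2 - y + 1) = (y - 1)*(y + 1)*(y^2 - 1) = (y - 1)^2*(y + 1)*(y + 1)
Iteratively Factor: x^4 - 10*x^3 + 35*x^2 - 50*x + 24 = (x - 3)*(x^3 - 7*x^2 + 14*x - 8) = (x - 3)*(x - 2)*(x^2 - 5*x + 4) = (x - 4)*(x - 3)*(x - 2)*(x - 1)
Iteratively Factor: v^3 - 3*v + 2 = (v - 1)*(v^2 + v - 2) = (v - 1)^2*(v + 2)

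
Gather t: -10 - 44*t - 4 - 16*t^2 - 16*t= -16*t^2 - 60*t - 14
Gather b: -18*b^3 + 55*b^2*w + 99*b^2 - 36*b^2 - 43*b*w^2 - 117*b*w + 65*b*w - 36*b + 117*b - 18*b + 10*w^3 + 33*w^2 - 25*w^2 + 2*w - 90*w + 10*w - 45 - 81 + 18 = -18*b^3 + b^2*(55*w + 63) + b*(-43*w^2 - 52*w + 63) + 10*w^3 + 8*w^2 - 78*w - 108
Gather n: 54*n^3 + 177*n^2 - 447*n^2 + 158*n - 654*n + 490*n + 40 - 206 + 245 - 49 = 54*n^3 - 270*n^2 - 6*n + 30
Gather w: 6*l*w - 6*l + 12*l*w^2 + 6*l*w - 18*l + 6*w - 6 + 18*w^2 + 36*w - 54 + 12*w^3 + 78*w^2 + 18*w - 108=-24*l + 12*w^3 + w^2*(12*l + 96) + w*(12*l + 60) - 168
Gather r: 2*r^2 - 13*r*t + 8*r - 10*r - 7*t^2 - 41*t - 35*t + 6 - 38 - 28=2*r^2 + r*(-13*t - 2) - 7*t^2 - 76*t - 60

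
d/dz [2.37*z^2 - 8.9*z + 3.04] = 4.74*z - 8.9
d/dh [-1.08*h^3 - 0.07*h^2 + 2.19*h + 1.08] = -3.24*h^2 - 0.14*h + 2.19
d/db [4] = 0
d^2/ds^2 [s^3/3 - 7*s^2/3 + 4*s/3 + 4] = 2*s - 14/3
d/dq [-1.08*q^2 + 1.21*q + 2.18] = 1.21 - 2.16*q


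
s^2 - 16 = (s - 4)*(s + 4)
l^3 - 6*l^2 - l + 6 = (l - 6)*(l - 1)*(l + 1)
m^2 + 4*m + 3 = (m + 1)*(m + 3)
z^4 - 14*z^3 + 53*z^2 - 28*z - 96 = (z - 8)*(z - 4)*(z - 3)*(z + 1)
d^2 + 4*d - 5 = (d - 1)*(d + 5)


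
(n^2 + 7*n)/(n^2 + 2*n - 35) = n/(n - 5)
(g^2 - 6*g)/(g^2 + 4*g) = (g - 6)/(g + 4)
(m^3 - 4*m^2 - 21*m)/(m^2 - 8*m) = (m^2 - 4*m - 21)/(m - 8)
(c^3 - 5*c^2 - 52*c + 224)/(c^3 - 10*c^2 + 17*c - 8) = (c^2 + 3*c - 28)/(c^2 - 2*c + 1)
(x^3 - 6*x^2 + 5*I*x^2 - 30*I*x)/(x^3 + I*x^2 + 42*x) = (x^2 + x*(-6 + 5*I) - 30*I)/(x^2 + I*x + 42)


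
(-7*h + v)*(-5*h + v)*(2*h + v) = 70*h^3 + 11*h^2*v - 10*h*v^2 + v^3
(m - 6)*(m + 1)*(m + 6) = m^3 + m^2 - 36*m - 36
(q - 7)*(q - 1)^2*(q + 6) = q^4 - 3*q^3 - 39*q^2 + 83*q - 42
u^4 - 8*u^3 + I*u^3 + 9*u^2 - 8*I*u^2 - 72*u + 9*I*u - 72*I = (u - 8)*(u - 3*I)*(u + I)*(u + 3*I)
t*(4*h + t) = 4*h*t + t^2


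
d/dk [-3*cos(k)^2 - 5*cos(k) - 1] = (6*cos(k) + 5)*sin(k)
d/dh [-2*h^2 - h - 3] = -4*h - 1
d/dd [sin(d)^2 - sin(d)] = sin(2*d) - cos(d)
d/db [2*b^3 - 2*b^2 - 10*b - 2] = 6*b^2 - 4*b - 10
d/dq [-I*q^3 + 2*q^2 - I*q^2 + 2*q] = -3*I*q^2 + 2*q*(2 - I) + 2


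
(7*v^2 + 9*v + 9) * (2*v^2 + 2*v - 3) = 14*v^4 + 32*v^3 + 15*v^2 - 9*v - 27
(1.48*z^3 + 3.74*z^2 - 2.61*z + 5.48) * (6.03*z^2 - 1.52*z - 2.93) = 8.9244*z^5 + 20.3026*z^4 - 25.7595*z^3 + 26.0534*z^2 - 0.682300000000001*z - 16.0564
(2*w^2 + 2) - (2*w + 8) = 2*w^2 - 2*w - 6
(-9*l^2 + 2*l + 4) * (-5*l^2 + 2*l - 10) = 45*l^4 - 28*l^3 + 74*l^2 - 12*l - 40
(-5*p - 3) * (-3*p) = 15*p^2 + 9*p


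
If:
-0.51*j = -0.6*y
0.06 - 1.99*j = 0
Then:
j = 0.03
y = 0.03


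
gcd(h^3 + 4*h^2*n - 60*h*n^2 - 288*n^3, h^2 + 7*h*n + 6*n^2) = h + 6*n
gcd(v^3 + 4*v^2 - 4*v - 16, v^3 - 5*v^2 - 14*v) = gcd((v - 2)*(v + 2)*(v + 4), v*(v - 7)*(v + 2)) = v + 2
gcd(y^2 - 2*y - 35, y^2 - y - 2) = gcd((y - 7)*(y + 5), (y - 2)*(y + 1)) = 1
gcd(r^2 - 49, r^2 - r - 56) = r + 7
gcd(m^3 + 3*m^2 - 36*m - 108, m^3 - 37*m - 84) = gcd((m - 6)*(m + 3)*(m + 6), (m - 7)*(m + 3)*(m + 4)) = m + 3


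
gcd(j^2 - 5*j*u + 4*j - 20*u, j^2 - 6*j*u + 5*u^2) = -j + 5*u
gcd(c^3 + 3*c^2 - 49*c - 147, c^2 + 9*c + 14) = c + 7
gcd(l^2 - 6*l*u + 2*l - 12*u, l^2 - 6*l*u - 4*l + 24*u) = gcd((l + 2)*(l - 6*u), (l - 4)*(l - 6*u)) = -l + 6*u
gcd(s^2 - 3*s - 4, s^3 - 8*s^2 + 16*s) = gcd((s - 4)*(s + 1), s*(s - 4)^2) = s - 4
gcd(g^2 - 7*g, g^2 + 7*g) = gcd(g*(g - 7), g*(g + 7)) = g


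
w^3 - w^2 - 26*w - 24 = (w - 6)*(w + 1)*(w + 4)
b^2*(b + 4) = b^3 + 4*b^2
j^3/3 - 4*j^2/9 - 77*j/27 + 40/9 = (j/3 + 1)*(j - 8/3)*(j - 5/3)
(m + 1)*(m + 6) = m^2 + 7*m + 6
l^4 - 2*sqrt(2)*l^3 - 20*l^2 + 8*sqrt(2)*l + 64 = (l - 2)*(l + 2)*(l - 4*sqrt(2))*(l + 2*sqrt(2))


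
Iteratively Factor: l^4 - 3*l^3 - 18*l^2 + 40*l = (l + 4)*(l^3 - 7*l^2 + 10*l) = (l - 5)*(l + 4)*(l^2 - 2*l) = (l - 5)*(l - 2)*(l + 4)*(l)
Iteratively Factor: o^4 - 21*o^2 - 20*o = (o - 5)*(o^3 + 5*o^2 + 4*o) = (o - 5)*(o + 4)*(o^2 + o) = (o - 5)*(o + 1)*(o + 4)*(o)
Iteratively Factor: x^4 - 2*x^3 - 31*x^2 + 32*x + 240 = (x + 3)*(x^3 - 5*x^2 - 16*x + 80) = (x + 3)*(x + 4)*(x^2 - 9*x + 20) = (x - 4)*(x + 3)*(x + 4)*(x - 5)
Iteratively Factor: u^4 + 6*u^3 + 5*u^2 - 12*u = (u - 1)*(u^3 + 7*u^2 + 12*u) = (u - 1)*(u + 4)*(u^2 + 3*u) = u*(u - 1)*(u + 4)*(u + 3)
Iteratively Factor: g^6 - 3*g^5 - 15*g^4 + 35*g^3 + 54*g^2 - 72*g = (g + 3)*(g^5 - 6*g^4 + 3*g^3 + 26*g^2 - 24*g) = (g + 2)*(g + 3)*(g^4 - 8*g^3 + 19*g^2 - 12*g) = (g - 4)*(g + 2)*(g + 3)*(g^3 - 4*g^2 + 3*g) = g*(g - 4)*(g + 2)*(g + 3)*(g^2 - 4*g + 3) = g*(g - 4)*(g - 3)*(g + 2)*(g + 3)*(g - 1)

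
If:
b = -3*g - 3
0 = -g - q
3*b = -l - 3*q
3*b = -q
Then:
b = -3/10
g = -9/10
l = -9/5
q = 9/10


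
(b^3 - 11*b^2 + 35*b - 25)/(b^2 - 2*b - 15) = (b^2 - 6*b + 5)/(b + 3)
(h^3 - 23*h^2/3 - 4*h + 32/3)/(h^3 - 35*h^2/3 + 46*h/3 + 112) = (3*h^2 + h - 4)/(3*h^2 - 11*h - 42)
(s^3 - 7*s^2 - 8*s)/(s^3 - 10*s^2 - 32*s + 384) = s*(s + 1)/(s^2 - 2*s - 48)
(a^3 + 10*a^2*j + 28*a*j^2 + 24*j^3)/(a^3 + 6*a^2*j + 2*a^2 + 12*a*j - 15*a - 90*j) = (a^2 + 4*a*j + 4*j^2)/(a^2 + 2*a - 15)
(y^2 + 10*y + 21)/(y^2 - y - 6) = (y^2 + 10*y + 21)/(y^2 - y - 6)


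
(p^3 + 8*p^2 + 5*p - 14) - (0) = p^3 + 8*p^2 + 5*p - 14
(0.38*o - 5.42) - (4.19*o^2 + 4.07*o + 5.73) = -4.19*o^2 - 3.69*o - 11.15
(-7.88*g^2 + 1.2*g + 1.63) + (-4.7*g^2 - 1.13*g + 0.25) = -12.58*g^2 + 0.0700000000000001*g + 1.88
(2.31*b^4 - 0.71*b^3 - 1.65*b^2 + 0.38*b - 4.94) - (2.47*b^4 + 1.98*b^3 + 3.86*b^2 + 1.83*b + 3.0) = -0.16*b^4 - 2.69*b^3 - 5.51*b^2 - 1.45*b - 7.94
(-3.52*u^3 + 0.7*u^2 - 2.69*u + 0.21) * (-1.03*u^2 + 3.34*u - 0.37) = 3.6256*u^5 - 12.4778*u^4 + 6.4111*u^3 - 9.4599*u^2 + 1.6967*u - 0.0777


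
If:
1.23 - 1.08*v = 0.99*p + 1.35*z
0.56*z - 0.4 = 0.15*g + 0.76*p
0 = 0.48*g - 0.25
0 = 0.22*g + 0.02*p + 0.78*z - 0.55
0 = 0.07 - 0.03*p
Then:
No Solution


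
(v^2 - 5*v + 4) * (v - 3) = v^3 - 8*v^2 + 19*v - 12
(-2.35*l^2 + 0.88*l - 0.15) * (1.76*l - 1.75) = -4.136*l^3 + 5.6613*l^2 - 1.804*l + 0.2625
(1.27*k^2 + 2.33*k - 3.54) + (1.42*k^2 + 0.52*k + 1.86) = 2.69*k^2 + 2.85*k - 1.68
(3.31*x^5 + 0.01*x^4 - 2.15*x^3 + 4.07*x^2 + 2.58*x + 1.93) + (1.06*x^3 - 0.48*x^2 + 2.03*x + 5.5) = 3.31*x^5 + 0.01*x^4 - 1.09*x^3 + 3.59*x^2 + 4.61*x + 7.43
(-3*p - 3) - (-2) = -3*p - 1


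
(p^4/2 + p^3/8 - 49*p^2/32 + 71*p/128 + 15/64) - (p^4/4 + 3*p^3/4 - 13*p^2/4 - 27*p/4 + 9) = p^4/4 - 5*p^3/8 + 55*p^2/32 + 935*p/128 - 561/64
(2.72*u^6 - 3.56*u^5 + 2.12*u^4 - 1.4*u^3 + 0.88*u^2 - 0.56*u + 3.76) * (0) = 0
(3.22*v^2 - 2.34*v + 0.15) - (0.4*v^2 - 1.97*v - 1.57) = 2.82*v^2 - 0.37*v + 1.72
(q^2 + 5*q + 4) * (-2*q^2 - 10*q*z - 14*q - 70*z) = -2*q^4 - 10*q^3*z - 24*q^3 - 120*q^2*z - 78*q^2 - 390*q*z - 56*q - 280*z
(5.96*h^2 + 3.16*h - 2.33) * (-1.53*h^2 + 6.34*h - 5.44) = -9.1188*h^4 + 32.9516*h^3 - 8.8231*h^2 - 31.9626*h + 12.6752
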